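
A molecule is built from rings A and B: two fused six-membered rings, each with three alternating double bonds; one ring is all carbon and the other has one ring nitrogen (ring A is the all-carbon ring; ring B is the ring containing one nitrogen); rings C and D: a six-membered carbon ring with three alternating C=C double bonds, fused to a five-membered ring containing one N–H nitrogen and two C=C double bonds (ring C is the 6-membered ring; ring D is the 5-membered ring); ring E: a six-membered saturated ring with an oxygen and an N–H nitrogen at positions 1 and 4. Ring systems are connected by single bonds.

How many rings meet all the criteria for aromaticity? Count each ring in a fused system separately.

4

Rings A and B form a fused bicyclic system (with one nitrogen) with 10 sp² atoms and 10 π electrons from ring double bonds. 10 = 4(2)+2, so the system is aromatic and both rings count as aromatic (quinoline).
Rings C and D form a fused bicyclic system (with one N–H) with 9 sp² atoms and 10 π electrons from ring double bonds plus a heteroatom lone pair. 10 = 4(2)+2, so the system is aromatic and both rings count as aromatic (indole).
Ring E has only sp³ atoms, so it is not fully conjugated — not aromatic (morpholine).
Aromatic: A, B, C, D. Total: 4.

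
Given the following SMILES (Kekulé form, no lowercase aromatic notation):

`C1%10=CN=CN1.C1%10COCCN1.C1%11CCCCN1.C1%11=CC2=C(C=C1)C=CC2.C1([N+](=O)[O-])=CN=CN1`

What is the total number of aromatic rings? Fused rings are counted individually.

The SMILES encodes a five-membered ring with nitrogens at positions 1 and 3 (one bearing H, one in a C=N bond) and two double bonds; a six-membered saturated ring with an oxygen and an N–H nitrogen at positions 1 and 4; a six-membered saturated ring of five carbons and one N–H nitrogen; a six-membered carbon ring with three alternating C=C double bonds, fused to a five-membered carbon ring containing one C=C double bond and one sp³ carbon; a five-membered ring with nitrogens at positions 1 and 3 (one bearing H, one in a C=N bond) and two double bonds.
The 5-membered ring with two nitrogens (one N–H, one =N–) is planar and fully conjugated; 2 ring double bonds (4 π electrons) plus a heteroatom lone pair (2) give 6 π electrons. That satisfies 4n+2 with n=1, so it is aromatic (imidazole).
The 6-membered ring with one oxygen and one N–H (1,4) has only sp³ atoms, so it is not fully conjugated — not aromatic (morpholine).
The 6-membered ring with one N–H has only sp³ atoms, so it is not fully conjugated — not aromatic (piperidine).
The 6-membered ring has a continuous p-orbital overlap around the ring; 3 ring double bonds give 6 π electrons. That satisfies 4n+2 with n=1, so it is aromatic (benzene ring).
The 5-membered ring has one sp³ carbon, so it is not fully conjugated — not aromatic (cyclopentene ring).
The second 5-membered ring with two nitrogens (one N–H, one =N–) is planar and fully conjugated; 2 ring double bonds (4 π electrons) plus a heteroatom lone pair (2) give 6 π electrons. 6 = 4(1)+2, so it is aromatic (imidazole).
3 of the 6 rings are aromatic. Total: 3.

3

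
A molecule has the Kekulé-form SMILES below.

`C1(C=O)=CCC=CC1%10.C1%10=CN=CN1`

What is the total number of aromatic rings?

1

The SMILES encodes a six-membered carbon ring with two isolated C=C double bonds and two sp³ carbons; a five-membered ring with nitrogens at positions 1 and 3 (one bearing H, one in a C=N bond) and two double bonds.
The 6-membered ring has two sp³ carbons, so it is not fully conjugated — not aromatic (1,4-cyclohexadiene).
The 5-membered ring with two nitrogens (one N–H, one =N–) has a continuous p-orbital overlap around the ring; 2 ring double bonds (4 π electrons) plus a heteroatom lone pair (2) give 6 π electrons. That satisfies 4n+2 with n=1, so it is aromatic (imidazole).
1 of the 2 rings is aromatic. Total: 1.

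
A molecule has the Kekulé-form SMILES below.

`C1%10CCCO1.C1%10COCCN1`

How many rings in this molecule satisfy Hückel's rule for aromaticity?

The SMILES encodes a five-membered saturated ring of four carbons and one oxygen; a six-membered saturated ring with an oxygen and an N–H nitrogen at positions 1 and 4.
The 5-membered ring with one oxygen has only sp³ atoms, so it is not fully conjugated — not aromatic (tetrahydrofuran).
The 6-membered ring with one oxygen and one N–H (1,4) has only sp³ atoms, so it is not fully conjugated — not aromatic (morpholine).
None of the rings are aromatic. Total: 0.

0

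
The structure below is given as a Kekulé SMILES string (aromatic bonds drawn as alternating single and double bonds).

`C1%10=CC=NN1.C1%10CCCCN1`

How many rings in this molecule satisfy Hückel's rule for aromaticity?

The SMILES encodes a five-membered ring with two adjacent nitrogens (one bearing H, one in a double bond) and two double bonds; a six-membered saturated ring of five carbons and one N–H nitrogen.
The 5-membered ring with two adjacent nitrogens (one N–H, one =N–) is planar and fully conjugated; 2 ring double bonds (4 π electrons) plus a heteroatom lone pair (2) give 6 π electrons. That satisfies 4n+2 with n=1, so it is aromatic (pyrazole).
The 6-membered ring with one N–H has only sp³ atoms, so it is not fully conjugated — not aromatic (piperidine).
1 of the 2 rings is aromatic. Total: 1.

1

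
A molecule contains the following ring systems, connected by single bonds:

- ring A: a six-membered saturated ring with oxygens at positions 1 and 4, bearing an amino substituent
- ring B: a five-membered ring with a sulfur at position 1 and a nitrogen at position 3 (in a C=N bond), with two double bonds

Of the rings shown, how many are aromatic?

1

Ring A has only sp³ atoms, so it is not fully conjugated — not aromatic (1,4-dioxane).
Ring B is planar and fully conjugated; 2 ring double bonds (4 π electrons) plus a heteroatom lone pair (2) give 6 π electrons. That satisfies 4n+2 with n=1, so ring B is aromatic (thiazole).
Aromatic: B. Total: 1.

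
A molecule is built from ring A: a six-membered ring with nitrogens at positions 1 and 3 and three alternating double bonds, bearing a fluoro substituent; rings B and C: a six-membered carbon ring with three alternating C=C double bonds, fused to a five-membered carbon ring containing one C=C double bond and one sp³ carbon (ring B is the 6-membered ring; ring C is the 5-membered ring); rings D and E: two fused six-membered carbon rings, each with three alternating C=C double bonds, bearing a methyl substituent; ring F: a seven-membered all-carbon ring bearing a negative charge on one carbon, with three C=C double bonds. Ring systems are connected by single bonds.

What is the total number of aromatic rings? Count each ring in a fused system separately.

4

Ring A is planar and fully conjugated; 3 ring double bonds give 6 π electrons. That satisfies 4n+2 with n=1, so ring A is aromatic (pyrimidine).
Ring B is planar and fully conjugated; 3 ring double bonds give 6 π electrons. Since 6 = 4n+2 (n=1), ring B is aromatic (benzene ring).
Ring C has one sp³ carbon, so it is not fully conjugated — not aromatic (cyclopentene ring).
Rings D and E form a fused bicyclic system with 10 sp² atoms and 10 π electrons from ring double bonds. 10 = 4(2)+2, so the system is aromatic and both rings count as aromatic (naphthalene).
Ring F has only sp² ring atoms; a planar conformation would have a fully conjugated π system of 8 electrons. But 8 = 4(2), which is 4n not 4n+2, so ring F is not aromatic (cycloheptatrienyl anion).
Aromatic: A, B, D, E. Total: 4.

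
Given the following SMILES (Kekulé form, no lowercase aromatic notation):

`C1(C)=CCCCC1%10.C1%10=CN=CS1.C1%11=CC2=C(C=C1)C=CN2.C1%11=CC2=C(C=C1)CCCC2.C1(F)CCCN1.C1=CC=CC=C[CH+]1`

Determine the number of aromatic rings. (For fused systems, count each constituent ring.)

5

The SMILES encodes a six-membered carbon ring with one C=C double bond; a five-membered ring with a sulfur at position 1 and a nitrogen at position 3 (in a C=N bond), with two double bonds; a six-membered carbon ring with three alternating C=C double bonds, fused to a five-membered ring containing one N–H nitrogen and two C=C double bonds; a six-membered carbon ring with three alternating C=C double bonds, fused to a saturated six-membered carbon ring; a five-membered saturated ring of four carbons and one N–H nitrogen; a seven-membered all-carbon ring bearing a positive charge on one carbon, with three C=C double bonds.
The 6-membered ring has four sp³ carbons, so it is not fully conjugated — not aromatic (cyclohexene).
The 5-membered ring with one sulfur and one =N– has a continuous p-orbital overlap around the ring; 2 ring double bonds (4 π electrons) plus a heteroatom lone pair (2) give 6 π electrons. That satisfies 4n+2 with n=1, so it is aromatic (thiazole).
The fused 6/5-membered bicyclic (with one N–H) is a single π system with 9 sp² atoms and 10 π electrons from ring double bonds plus a heteroatom lone pair. 10 = 4(2)+2, so the system is aromatic and both rings count as aromatic (indole).
The second 6-membered ring has a continuous p-orbital overlap around the ring; 3 ring double bonds give 6 π electrons. 6 = 4(1)+2, so it is aromatic (benzene ring).
The third 6-membered ring has four sp³ carbons, so it is not fully conjugated — not aromatic (cyclohexane ring).
The 5-membered ring with one N–H has only sp³ atoms, so it is not fully conjugated — not aromatic (pyrrolidine).
The 7-membered ring is fully conjugated (every ring atom contributes a p orbital); 3 ring double bonds (6 π electrons) plus the carbocation's empty p orbital (0, but keeps the ring conjugated) give 6 π electrons. 6 = 4(1)+2, so it is aromatic (tropylium cation).
5 of the 8 rings are aromatic. Total: 5.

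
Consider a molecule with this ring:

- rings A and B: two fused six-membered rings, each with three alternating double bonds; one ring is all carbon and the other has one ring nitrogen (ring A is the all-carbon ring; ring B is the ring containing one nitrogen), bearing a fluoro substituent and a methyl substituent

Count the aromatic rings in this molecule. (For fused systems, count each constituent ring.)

Rings A and B form a fused bicyclic system (with one nitrogen) with 10 sp² atoms and 10 π electrons from ring double bonds. 10 = 4(2)+2, so the system is aromatic and both rings count as aromatic (quinoline).
Aromatic: A, B. Total: 2.

2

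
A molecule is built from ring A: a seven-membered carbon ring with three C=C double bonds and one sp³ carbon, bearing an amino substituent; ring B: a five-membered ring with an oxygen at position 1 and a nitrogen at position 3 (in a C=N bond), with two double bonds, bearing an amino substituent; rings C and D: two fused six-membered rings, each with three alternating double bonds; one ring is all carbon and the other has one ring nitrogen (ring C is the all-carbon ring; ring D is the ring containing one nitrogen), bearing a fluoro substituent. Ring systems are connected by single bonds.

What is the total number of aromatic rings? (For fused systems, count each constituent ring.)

Ring A has one sp³ carbon, so it is not fully conjugated — not aromatic (cycloheptatriene).
Ring B has a continuous p-orbital overlap around the ring; 2 ring double bonds (4 π electrons) plus a heteroatom lone pair (2) give 6 π electrons. 6 = 4(1)+2, so ring B is aromatic (oxazole).
Rings C and D form a fused bicyclic system (with one nitrogen) with 10 sp² atoms and 10 π electrons from ring double bonds. 10 = 4(2)+2, so the system is aromatic and both rings count as aromatic (quinoline).
Aromatic: B, C, D. Total: 3.

3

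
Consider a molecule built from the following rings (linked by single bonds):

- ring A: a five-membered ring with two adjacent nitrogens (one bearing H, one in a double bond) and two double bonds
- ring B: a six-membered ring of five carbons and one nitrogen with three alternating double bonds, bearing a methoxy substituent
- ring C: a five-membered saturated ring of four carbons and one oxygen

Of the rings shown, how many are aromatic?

2

Ring A is fully conjugated (every ring atom contributes a p orbital); 2 ring double bonds (4 π electrons) plus a heteroatom lone pair (2) give 6 π electrons. Since 6 = 4n+2 (n=1), ring A is aromatic (pyrazole).
Ring B has a continuous p-orbital overlap around the ring; 3 ring double bonds give 6 π electrons. Since 6 = 4n+2 (n=1), ring B is aromatic (pyridine).
Ring C has only sp³ atoms, so it is not fully conjugated — not aromatic (tetrahydrofuran).
Aromatic: A, B. Total: 2.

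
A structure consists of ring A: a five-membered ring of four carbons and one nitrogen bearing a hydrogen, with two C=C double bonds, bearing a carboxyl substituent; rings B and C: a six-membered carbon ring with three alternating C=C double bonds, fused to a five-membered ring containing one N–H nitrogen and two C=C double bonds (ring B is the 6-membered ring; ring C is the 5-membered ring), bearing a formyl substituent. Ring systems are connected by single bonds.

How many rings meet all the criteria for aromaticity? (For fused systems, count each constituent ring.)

3

Ring A is planar and fully conjugated; 2 ring double bonds (4 π electrons) plus a heteroatom lone pair (2) give 6 π electrons. 6 = 4(1)+2, so ring A is aromatic (pyrrole).
Rings B and C form a fused bicyclic system (with one N–H) with 9 sp² atoms and 10 π electrons from ring double bonds plus a heteroatom lone pair. 10 = 4(2)+2, so the system is aromatic and both rings count as aromatic (indole).
Aromatic: A, B, C. Total: 3.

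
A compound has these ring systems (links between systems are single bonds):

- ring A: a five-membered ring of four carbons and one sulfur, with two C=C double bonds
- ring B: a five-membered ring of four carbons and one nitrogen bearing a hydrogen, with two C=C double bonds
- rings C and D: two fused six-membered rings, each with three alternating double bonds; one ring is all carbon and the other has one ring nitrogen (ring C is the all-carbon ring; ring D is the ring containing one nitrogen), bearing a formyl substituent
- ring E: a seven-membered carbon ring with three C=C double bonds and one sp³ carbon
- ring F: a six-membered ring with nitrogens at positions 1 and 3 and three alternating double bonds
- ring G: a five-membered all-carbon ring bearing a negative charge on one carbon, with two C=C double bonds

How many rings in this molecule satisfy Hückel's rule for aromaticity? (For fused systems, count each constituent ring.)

6

Ring A is planar and fully conjugated; 2 ring double bonds (4 π electrons) plus a heteroatom lone pair (2) give 6 π electrons. 6 = 4(1)+2, so ring A is aromatic (thiophene).
Ring B is fully conjugated (every ring atom contributes a p orbital); 2 ring double bonds (4 π electrons) plus a heteroatom lone pair (2) give 6 π electrons. 6 = 4(1)+2, so ring B is aromatic (pyrrole).
Rings C and D form a fused bicyclic system (with one nitrogen) with 10 sp² atoms and 10 π electrons from ring double bonds. 10 = 4(2)+2, so the system is aromatic and both rings count as aromatic (quinoline).
Ring E has one sp³ carbon, so it is not fully conjugated — not aromatic (cycloheptatriene).
Ring F has a continuous p-orbital overlap around the ring; 3 ring double bonds give 6 π electrons. Since 6 = 4n+2 (n=1), ring F is aromatic (pyrimidine).
Ring G is planar and fully conjugated; 2 ring double bonds (4 π electrons) plus the carbanion lone pair (2) give 6 π electrons. That satisfies 4n+2 with n=1, so ring G is aromatic (cyclopentadienyl anion).
Aromatic: A, B, C, D, F, G. Total: 6.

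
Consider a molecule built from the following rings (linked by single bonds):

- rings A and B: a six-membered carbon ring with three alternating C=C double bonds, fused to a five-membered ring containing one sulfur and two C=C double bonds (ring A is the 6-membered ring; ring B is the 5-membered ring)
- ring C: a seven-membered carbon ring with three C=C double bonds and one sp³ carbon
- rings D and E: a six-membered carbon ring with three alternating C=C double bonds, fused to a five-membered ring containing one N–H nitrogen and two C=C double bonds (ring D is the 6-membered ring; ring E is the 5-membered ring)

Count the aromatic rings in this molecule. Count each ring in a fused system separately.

Rings A and B form a fused bicyclic system (with one sulfur) with 9 sp² atoms and 10 π electrons from ring double bonds plus a heteroatom lone pair. 10 = 4(2)+2, so the system is aromatic and both rings count as aromatic (benzothiophene).
Ring C has one sp³ carbon, so it is not fully conjugated — not aromatic (cycloheptatriene).
Rings D and E form a fused bicyclic system (with one N–H) with 9 sp² atoms and 10 π electrons from ring double bonds plus a heteroatom lone pair. 10 = 4(2)+2, so the system is aromatic and both rings count as aromatic (indole).
Aromatic: A, B, D, E. Total: 4.

4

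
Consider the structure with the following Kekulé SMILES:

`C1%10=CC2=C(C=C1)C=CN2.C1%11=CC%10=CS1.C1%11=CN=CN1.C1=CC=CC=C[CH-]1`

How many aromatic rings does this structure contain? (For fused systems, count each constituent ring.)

The SMILES encodes a six-membered carbon ring with three alternating C=C double bonds, fused to a five-membered ring containing one N–H nitrogen and two C=C double bonds; a five-membered ring of four carbons and one sulfur, with two C=C double bonds; a five-membered ring with nitrogens at positions 1 and 3 (one bearing H, one in a C=N bond) and two double bonds; a seven-membered all-carbon ring bearing a negative charge on one carbon, with three C=C double bonds.
The fused 6/5-membered bicyclic (with one N–H) is a single π system with 9 sp² atoms and 10 π electrons from ring double bonds plus a heteroatom lone pair. 10 = 4(2)+2, so the system is aromatic and both rings count as aromatic (indole).
The 5-membered ring with one sulfur is planar and fully conjugated; 2 ring double bonds (4 π electrons) plus a heteroatom lone pair (2) give 6 π electrons. 6 = 4(1)+2, so it is aromatic (thiophene).
The 5-membered ring with two nitrogens (one N–H, one =N–) is fully conjugated (every ring atom contributes a p orbital); 2 ring double bonds (4 π electrons) plus a heteroatom lone pair (2) give 6 π electrons. 6 = 4(1)+2, so it is aromatic (imidazole).
The 7-membered ring has only sp² ring atoms; a planar conformation would have a fully conjugated π system of 8 electrons. But 8 = 4(2), which is 4n not 4n+2, so it is not aromatic (cycloheptatrienyl anion).
4 of the 5 rings are aromatic. Total: 4.

4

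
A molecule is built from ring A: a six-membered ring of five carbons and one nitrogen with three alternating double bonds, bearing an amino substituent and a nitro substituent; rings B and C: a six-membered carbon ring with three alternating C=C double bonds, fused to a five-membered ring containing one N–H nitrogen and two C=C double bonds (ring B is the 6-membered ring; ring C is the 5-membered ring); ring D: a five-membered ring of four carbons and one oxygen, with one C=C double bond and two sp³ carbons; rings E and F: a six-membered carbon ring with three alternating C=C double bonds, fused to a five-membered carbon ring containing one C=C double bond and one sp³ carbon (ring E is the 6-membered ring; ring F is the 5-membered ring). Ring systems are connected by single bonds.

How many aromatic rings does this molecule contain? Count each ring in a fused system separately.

4

Ring A is planar and fully conjugated; 3 ring double bonds give 6 π electrons. Since 6 = 4n+2 (n=1), ring A is aromatic (pyridine).
Rings B and C form a fused bicyclic system (with one N–H) with 9 sp² atoms and 10 π electrons from ring double bonds plus a heteroatom lone pair. 10 = 4(2)+2, so the system is aromatic and both rings count as aromatic (indole).
Ring D has two sp³ carbons, so it is not fully conjugated — not aromatic (2,3-dihydrofuran).
Ring E is fully conjugated (every ring atom contributes a p orbital); 3 ring double bonds give 6 π electrons. 6 = 4(1)+2, so ring E is aromatic (benzene ring).
Ring F has one sp³ carbon, so it is not fully conjugated — not aromatic (cyclopentene ring).
Aromatic: A, B, C, E. Total: 4.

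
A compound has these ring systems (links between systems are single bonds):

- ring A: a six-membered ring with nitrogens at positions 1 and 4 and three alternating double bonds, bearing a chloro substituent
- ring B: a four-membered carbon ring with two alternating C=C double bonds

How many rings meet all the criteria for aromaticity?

Ring A has a continuous p-orbital overlap around the ring; 3 ring double bonds give 6 π electrons. 6 = 4(1)+2, so ring A is aromatic (pyrazine).
Ring B has only sp² ring atoms; a planar conformation would have a fully conjugated π system of 4 electrons. But 4 = 4(1), which is 4n not 4n+2, so ring B is not aromatic (cyclobutadiene) — cyclobutadiene is antiaromatic and distorts to a rectangle.
Aromatic: A. Total: 1.

1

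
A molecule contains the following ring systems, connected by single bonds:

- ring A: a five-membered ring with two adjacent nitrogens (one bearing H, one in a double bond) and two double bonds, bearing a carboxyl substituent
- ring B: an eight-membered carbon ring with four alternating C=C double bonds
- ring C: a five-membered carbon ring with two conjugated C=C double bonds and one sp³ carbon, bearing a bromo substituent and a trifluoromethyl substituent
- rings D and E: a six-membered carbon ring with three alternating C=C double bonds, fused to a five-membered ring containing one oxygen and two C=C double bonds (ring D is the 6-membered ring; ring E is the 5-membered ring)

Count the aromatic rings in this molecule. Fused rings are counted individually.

3

Ring A has a continuous p-orbital overlap around the ring; 2 ring double bonds (4 π electrons) plus a heteroatom lone pair (2) give 6 π electrons. 6 = 4(1)+2, so ring A is aromatic (pyrazole).
Ring B has only sp² ring atoms; a planar conformation would have a fully conjugated π system of 8 electrons. But 8 = 4(2), which is 4n not 4n+2, so ring B is not aromatic (cyclooctatetraene) — cyclooctatetraene distorts into a non-planar tub to avoid antiaromaticity.
Ring C has one sp³ carbon, so it is not fully conjugated — not aromatic (cyclopentadiene).
Rings D and E form a fused bicyclic system (with one oxygen) with 9 sp² atoms and 10 π electrons from ring double bonds plus a heteroatom lone pair. 10 = 4(2)+2, so the system is aromatic and both rings count as aromatic (benzofuran).
Aromatic: A, D, E. Total: 3.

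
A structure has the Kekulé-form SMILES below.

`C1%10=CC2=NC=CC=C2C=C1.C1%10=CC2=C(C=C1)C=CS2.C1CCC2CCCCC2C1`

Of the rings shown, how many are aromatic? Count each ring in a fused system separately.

The SMILES encodes two fused six-membered rings, each with three alternating double bonds; one ring is all carbon and the other has one ring nitrogen; a six-membered carbon ring with three alternating C=C double bonds, fused to a five-membered ring containing one sulfur and two C=C double bonds; two fused six-membered saturated carbon rings.
The fused 6/6-membered bicyclic (with one nitrogen) is a single π system with 10 sp² atoms and 10 π electrons from ring double bonds. 10 = 4(2)+2, so the system is aromatic and both rings count as aromatic (quinoline).
The fused 6/5-membered bicyclic (with one sulfur) is a single π system with 9 sp² atoms and 10 π electrons from ring double bonds plus a heteroatom lone pair. 10 = 4(2)+2, so the system is aromatic and both rings count as aromatic (benzothiophene).
The 6-membered ring has only sp³ atoms, so it is not fully conjugated — not aromatic (cyclohexane ring).
The second 6-membered ring has only sp³ atoms, so it is not fully conjugated — not aromatic (cyclohexane ring).
4 of the 6 rings are aromatic. Total: 4.

4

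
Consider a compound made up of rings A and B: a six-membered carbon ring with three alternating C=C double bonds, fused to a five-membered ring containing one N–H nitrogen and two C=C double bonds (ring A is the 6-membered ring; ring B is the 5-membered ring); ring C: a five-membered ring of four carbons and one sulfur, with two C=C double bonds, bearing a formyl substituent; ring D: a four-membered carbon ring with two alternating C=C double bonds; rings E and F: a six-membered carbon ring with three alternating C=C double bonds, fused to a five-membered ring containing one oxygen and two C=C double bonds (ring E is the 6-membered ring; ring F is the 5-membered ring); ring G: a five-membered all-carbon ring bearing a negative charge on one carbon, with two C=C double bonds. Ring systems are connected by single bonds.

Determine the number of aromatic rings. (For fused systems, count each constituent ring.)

6

Rings A and B form a fused bicyclic system (with one N–H) with 9 sp² atoms and 10 π electrons from ring double bonds plus a heteroatom lone pair. 10 = 4(2)+2, so the system is aromatic and both rings count as aromatic (indole).
Ring C has a continuous p-orbital overlap around the ring; 2 ring double bonds (4 π electrons) plus a heteroatom lone pair (2) give 6 π electrons. 6 = 4(1)+2, so ring C is aromatic (thiophene).
Ring D has only sp² ring atoms; a planar conformation would have a fully conjugated π system of 4 electrons. But 4 = 4(1), which is 4n not 4n+2, so ring D is not aromatic (cyclobutadiene) — cyclobutadiene is antiaromatic and distorts to a rectangle.
Rings E and F form a fused bicyclic system (with one oxygen) with 9 sp² atoms and 10 π electrons from ring double bonds plus a heteroatom lone pair. 10 = 4(2)+2, so the system is aromatic and both rings count as aromatic (benzofuran).
Ring G is planar and fully conjugated; 2 ring double bonds (4 π electrons) plus the carbanion lone pair (2) give 6 π electrons. That satisfies 4n+2 with n=1, so ring G is aromatic (cyclopentadienyl anion).
Aromatic: A, B, C, E, F, G. Total: 6.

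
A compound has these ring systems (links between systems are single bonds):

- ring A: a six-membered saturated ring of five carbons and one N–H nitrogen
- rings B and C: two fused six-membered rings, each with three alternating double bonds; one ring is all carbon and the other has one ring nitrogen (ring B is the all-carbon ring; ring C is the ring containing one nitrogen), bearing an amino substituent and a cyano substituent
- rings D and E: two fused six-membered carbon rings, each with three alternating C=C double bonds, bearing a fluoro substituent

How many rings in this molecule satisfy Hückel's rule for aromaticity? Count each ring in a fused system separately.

Ring A has only sp³ atoms, so it is not fully conjugated — not aromatic (piperidine).
Rings B and C form a fused bicyclic system (with one nitrogen) with 10 sp² atoms and 10 π electrons from ring double bonds. 10 = 4(2)+2, so the system is aromatic and both rings count as aromatic (quinoline).
Rings D and E form a fused bicyclic system with 10 sp² atoms and 10 π electrons from ring double bonds. 10 = 4(2)+2, so the system is aromatic and both rings count as aromatic (naphthalene).
Aromatic: B, C, D, E. Total: 4.

4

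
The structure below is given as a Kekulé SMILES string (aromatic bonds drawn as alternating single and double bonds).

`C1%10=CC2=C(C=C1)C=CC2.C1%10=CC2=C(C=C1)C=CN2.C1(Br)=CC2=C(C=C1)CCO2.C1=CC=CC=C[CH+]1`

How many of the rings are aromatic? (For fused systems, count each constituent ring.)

The SMILES encodes a six-membered carbon ring with three alternating C=C double bonds, fused to a five-membered carbon ring containing one C=C double bond and one sp³ carbon; a six-membered carbon ring with three alternating C=C double bonds, fused to a five-membered ring containing one N–H nitrogen and two C=C double bonds; a six-membered carbon ring with three alternating C=C double bonds, fused to a five-membered ring containing one oxygen and two sp³ carbons; a seven-membered all-carbon ring bearing a positive charge on one carbon, with three C=C double bonds.
The 6-membered ring is planar and fully conjugated; 3 ring double bonds give 6 π electrons. That satisfies 4n+2 with n=1, so it is aromatic (benzene ring).
The 5-membered ring has one sp³ carbon, so it is not fully conjugated — not aromatic (cyclopentene ring).
The fused 6/5-membered bicyclic (with one N–H) is a single π system with 9 sp² atoms and 10 π electrons from ring double bonds plus a heteroatom lone pair. 10 = 4(2)+2, so the system is aromatic and both rings count as aromatic (indole).
The second 6-membered ring is fully conjugated (every ring atom contributes a p orbital); 3 ring double bonds give 6 π electrons. 6 = 4(1)+2, so it is aromatic (benzene ring).
The 5-membered ring with one oxygen has two sp³ carbons, so it is not fully conjugated — not aromatic (oxolane ring).
The 7-membered ring has a continuous p-orbital overlap around the ring; 3 ring double bonds (6 π electrons) plus the carbocation's empty p orbital (0, but keeps the ring conjugated) give 6 π electrons. That satisfies 4n+2 with n=1, so it is aromatic (tropylium cation).
5 of the 7 rings are aromatic. Total: 5.

5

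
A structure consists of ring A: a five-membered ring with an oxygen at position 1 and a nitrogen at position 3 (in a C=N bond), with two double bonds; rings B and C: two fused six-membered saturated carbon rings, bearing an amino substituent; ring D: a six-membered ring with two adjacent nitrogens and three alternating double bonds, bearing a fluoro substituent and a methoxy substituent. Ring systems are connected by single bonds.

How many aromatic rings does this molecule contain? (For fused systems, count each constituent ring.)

2

Ring A has a continuous p-orbital overlap around the ring; 2 ring double bonds (4 π electrons) plus a heteroatom lone pair (2) give 6 π electrons. 6 = 4(1)+2, so ring A is aromatic (oxazole).
Ring B has only sp³ atoms, so it is not fully conjugated — not aromatic (cyclohexane ring).
Ring C has only sp³ atoms, so it is not fully conjugated — not aromatic (cyclohexane ring).
Ring D is planar and fully conjugated; 3 ring double bonds give 6 π electrons. That satisfies 4n+2 with n=1, so ring D is aromatic (pyridazine).
Aromatic: A, D. Total: 2.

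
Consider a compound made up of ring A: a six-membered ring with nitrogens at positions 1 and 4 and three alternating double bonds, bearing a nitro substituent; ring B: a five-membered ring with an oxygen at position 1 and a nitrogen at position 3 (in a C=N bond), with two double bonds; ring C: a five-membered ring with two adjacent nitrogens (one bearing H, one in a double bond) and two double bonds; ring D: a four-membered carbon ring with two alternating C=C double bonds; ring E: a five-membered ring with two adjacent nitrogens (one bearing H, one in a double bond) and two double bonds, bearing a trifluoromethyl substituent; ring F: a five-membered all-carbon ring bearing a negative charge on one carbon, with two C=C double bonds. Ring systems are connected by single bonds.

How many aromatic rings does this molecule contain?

Ring A has a continuous p-orbital overlap around the ring; 3 ring double bonds give 6 π electrons. That satisfies 4n+2 with n=1, so ring A is aromatic (pyrazine).
Ring B has a continuous p-orbital overlap around the ring; 2 ring double bonds (4 π electrons) plus a heteroatom lone pair (2) give 6 π electrons. 6 = 4(1)+2, so ring B is aromatic (oxazole).
Ring C is fully conjugated (every ring atom contributes a p orbital); 2 ring double bonds (4 π electrons) plus a heteroatom lone pair (2) give 6 π electrons. That satisfies 4n+2 with n=1, so ring C is aromatic (pyrazole).
Ring D has only sp² ring atoms; a planar conformation would have a fully conjugated π system of 4 electrons. But 4 = 4(1), which is 4n not 4n+2, so ring D is not aromatic (cyclobutadiene) — cyclobutadiene is antiaromatic and distorts to a rectangle.
Ring E has a continuous p-orbital overlap around the ring; 2 ring double bonds (4 π electrons) plus a heteroatom lone pair (2) give 6 π electrons. 6 = 4(1)+2, so ring E is aromatic (pyrazole).
Ring F is fully conjugated (every ring atom contributes a p orbital); 2 ring double bonds (4 π electrons) plus the carbanion lone pair (2) give 6 π electrons. 6 = 4(1)+2, so ring F is aromatic (cyclopentadienyl anion).
Aromatic: A, B, C, E, F. Total: 5.

5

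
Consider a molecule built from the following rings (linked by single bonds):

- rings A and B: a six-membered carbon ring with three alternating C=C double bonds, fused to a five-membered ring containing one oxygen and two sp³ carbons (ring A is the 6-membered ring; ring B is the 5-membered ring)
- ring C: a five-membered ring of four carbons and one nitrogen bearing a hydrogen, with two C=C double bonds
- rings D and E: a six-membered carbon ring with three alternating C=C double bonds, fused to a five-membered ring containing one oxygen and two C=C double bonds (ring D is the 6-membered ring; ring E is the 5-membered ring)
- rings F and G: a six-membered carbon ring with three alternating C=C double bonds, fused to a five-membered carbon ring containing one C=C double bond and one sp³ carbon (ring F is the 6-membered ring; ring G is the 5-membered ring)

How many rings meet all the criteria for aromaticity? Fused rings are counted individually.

Ring A is fully conjugated (every ring atom contributes a p orbital); 3 ring double bonds give 6 π electrons. That satisfies 4n+2 with n=1, so ring A is aromatic (benzene ring).
Ring B has two sp³ carbons, so it is not fully conjugated — not aromatic (oxolane ring).
Ring C has a continuous p-orbital overlap around the ring; 2 ring double bonds (4 π electrons) plus a heteroatom lone pair (2) give 6 π electrons. 6 = 4(1)+2, so ring C is aromatic (pyrrole).
Rings D and E form a fused bicyclic system (with one oxygen) with 9 sp² atoms and 10 π electrons from ring double bonds plus a heteroatom lone pair. 10 = 4(2)+2, so the system is aromatic and both rings count as aromatic (benzofuran).
Ring F is planar and fully conjugated; 3 ring double bonds give 6 π electrons. 6 = 4(1)+2, so ring F is aromatic (benzene ring).
Ring G has one sp³ carbon, so it is not fully conjugated — not aromatic (cyclopentene ring).
Aromatic: A, C, D, E, F. Total: 5.

5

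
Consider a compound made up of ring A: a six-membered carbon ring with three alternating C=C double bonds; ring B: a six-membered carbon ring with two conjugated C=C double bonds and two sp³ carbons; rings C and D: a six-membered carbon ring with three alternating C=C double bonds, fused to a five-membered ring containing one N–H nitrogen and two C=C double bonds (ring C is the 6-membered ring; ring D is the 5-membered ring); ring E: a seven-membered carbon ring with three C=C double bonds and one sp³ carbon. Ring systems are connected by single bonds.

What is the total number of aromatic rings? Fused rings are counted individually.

Ring A is fully conjugated (every ring atom contributes a p orbital); 3 ring double bonds give 6 π electrons. That satisfies 4n+2 with n=1, so ring A is aromatic (benzene).
Ring B has two sp³ carbons, so it is not fully conjugated — not aromatic (1,3-cyclohexadiene).
Rings C and D form a fused bicyclic system (with one N–H) with 9 sp² atoms and 10 π electrons from ring double bonds plus a heteroatom lone pair. 10 = 4(2)+2, so the system is aromatic and both rings count as aromatic (indole).
Ring E has one sp³ carbon, so it is not fully conjugated — not aromatic (cycloheptatriene).
Aromatic: A, C, D. Total: 3.

3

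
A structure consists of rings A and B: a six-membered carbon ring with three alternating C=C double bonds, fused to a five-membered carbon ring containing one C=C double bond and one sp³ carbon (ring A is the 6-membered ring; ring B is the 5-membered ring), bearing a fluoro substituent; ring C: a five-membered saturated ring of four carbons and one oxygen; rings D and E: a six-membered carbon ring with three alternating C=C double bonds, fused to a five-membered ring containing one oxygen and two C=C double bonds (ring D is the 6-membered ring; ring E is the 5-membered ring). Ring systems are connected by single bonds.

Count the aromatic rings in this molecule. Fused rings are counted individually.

3

Ring A has a continuous p-orbital overlap around the ring; 3 ring double bonds give 6 π electrons. Since 6 = 4n+2 (n=1), ring A is aromatic (benzene ring).
Ring B has one sp³ carbon, so it is not fully conjugated — not aromatic (cyclopentene ring).
Ring C has only sp³ atoms, so it is not fully conjugated — not aromatic (tetrahydrofuran).
Rings D and E form a fused bicyclic system (with one oxygen) with 9 sp² atoms and 10 π electrons from ring double bonds plus a heteroatom lone pair. 10 = 4(2)+2, so the system is aromatic and both rings count as aromatic (benzofuran).
Aromatic: A, D, E. Total: 3.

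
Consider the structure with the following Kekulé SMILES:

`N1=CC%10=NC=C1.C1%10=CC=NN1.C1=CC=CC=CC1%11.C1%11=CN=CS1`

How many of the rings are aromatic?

3

The SMILES encodes a six-membered ring with nitrogens at positions 1 and 4 and three alternating double bonds; a five-membered ring with two adjacent nitrogens (one bearing H, one in a double bond) and two double bonds; a seven-membered carbon ring with three C=C double bonds and one sp³ carbon; a five-membered ring with a sulfur at position 1 and a nitrogen at position 3 (in a C=N bond), with two double bonds.
The 6-membered ring with two nitrogens (1,4) is planar and fully conjugated; 3 ring double bonds give 6 π electrons. Since 6 = 4n+2 (n=1), it is aromatic (pyrazine).
The 5-membered ring with two adjacent nitrogens (one N–H, one =N–) is planar and fully conjugated; 2 ring double bonds (4 π electrons) plus a heteroatom lone pair (2) give 6 π electrons. That satisfies 4n+2 with n=1, so it is aromatic (pyrazole).
The 7-membered ring has one sp³ carbon, so it is not fully conjugated — not aromatic (cycloheptatriene).
The 5-membered ring with one sulfur and one =N– is planar and fully conjugated; 2 ring double bonds (4 π electrons) plus a heteroatom lone pair (2) give 6 π electrons. 6 = 4(1)+2, so it is aromatic (thiazole).
3 of the 4 rings are aromatic. Total: 3.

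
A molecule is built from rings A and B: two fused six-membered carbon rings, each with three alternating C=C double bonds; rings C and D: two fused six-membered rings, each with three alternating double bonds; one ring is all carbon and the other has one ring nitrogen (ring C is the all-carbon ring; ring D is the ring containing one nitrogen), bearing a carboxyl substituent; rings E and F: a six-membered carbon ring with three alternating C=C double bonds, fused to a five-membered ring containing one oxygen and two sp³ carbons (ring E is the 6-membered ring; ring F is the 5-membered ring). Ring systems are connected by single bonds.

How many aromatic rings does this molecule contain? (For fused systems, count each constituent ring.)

Rings A and B form a fused bicyclic system with 10 sp² atoms and 10 π electrons from ring double bonds. 10 = 4(2)+2, so the system is aromatic and both rings count as aromatic (naphthalene).
Rings C and D form a fused bicyclic system (with one nitrogen) with 10 sp² atoms and 10 π electrons from ring double bonds. 10 = 4(2)+2, so the system is aromatic and both rings count as aromatic (quinoline).
Ring E is planar and fully conjugated; 3 ring double bonds give 6 π electrons. That satisfies 4n+2 with n=1, so ring E is aromatic (benzene ring).
Ring F has two sp³ carbons, so it is not fully conjugated — not aromatic (oxolane ring).
Aromatic: A, B, C, D, E. Total: 5.

5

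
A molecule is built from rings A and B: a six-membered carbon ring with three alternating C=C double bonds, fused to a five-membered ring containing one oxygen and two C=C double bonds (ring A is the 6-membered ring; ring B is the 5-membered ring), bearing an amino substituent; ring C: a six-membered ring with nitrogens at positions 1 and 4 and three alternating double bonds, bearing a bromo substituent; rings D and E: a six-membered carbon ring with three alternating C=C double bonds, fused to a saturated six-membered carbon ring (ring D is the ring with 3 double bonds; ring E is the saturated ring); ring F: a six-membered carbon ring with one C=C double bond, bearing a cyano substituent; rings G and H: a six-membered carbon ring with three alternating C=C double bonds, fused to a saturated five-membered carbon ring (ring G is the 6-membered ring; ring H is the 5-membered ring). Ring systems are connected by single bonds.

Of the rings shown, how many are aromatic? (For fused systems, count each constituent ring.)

Rings A and B form a fused bicyclic system (with one oxygen) with 9 sp² atoms and 10 π electrons from ring double bonds plus a heteroatom lone pair. 10 = 4(2)+2, so the system is aromatic and both rings count as aromatic (benzofuran).
Ring C has a continuous p-orbital overlap around the ring; 3 ring double bonds give 6 π electrons. That satisfies 4n+2 with n=1, so ring C is aromatic (pyrazine).
Ring D has a continuous p-orbital overlap around the ring; 3 ring double bonds give 6 π electrons. Since 6 = 4n+2 (n=1), ring D is aromatic (benzene ring).
Ring E has four sp³ carbons, so it is not fully conjugated — not aromatic (cyclohexane ring).
Ring F has four sp³ carbons, so it is not fully conjugated — not aromatic (cyclohexene).
Ring G is fully conjugated (every ring atom contributes a p orbital); 3 ring double bonds give 6 π electrons. 6 = 4(1)+2, so ring G is aromatic (benzene ring).
Ring H has three sp³ carbons, so it is not fully conjugated — not aromatic (cyclopentane ring).
Aromatic: A, B, C, D, G. Total: 5.

5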